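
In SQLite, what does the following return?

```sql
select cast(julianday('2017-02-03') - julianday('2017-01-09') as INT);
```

25

22 days remain in January 2017 after the 9th (31 − 9).
Then 3 days into February 2017.
Total: 22 + 3 = 25.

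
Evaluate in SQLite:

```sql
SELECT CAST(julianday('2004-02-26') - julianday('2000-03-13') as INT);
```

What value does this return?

1445

18 days remain in March 2000 after the 13th (31 − 13).
Full months from April 2000 through January 2004 contribute their day counts.
Then 26 days into February 2004.
Total: 18 + 30 + 31 + 30 + 31 + 31 + 30 + 31 + 30 + 31 + 31 + 28 + 31 + 30 + 31 + 30 + 31 + 31 + 30 + 31 + 30 + 31 + 31 + 28 + 31 + 30 + 31 + 30 + 31 + 31 + 30 + 31 + 30 + 31 + 31 + 28 + 31 + 30 + 31 + 30 + 31 + 31 + 30 + 31 + 30 + 31 + 31 + 26 = 1445.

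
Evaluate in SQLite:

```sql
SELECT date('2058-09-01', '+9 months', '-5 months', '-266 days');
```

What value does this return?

Adding +9 months to 2058-09-01 gives 2059-06-01.
Adding -5 months to 2059-06-01 gives 2059-01-01.
Applying '-266 days' to 2059-01-01: counting 266 days back gives 2058-04-10.

2058-04-10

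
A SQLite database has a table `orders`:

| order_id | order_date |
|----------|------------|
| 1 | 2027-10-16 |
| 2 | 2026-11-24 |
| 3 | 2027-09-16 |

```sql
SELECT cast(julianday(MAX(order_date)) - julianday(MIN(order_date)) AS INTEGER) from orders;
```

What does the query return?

326

MIN = 2026-11-24, MAX = 2027-10-16.
6 days remain in November 2026 after the 24th (30 − 24).
Full months from December 2026 through September 2027 contribute their day counts.
Then 16 days into October 2027.
Total: 6 + 31 + 31 + 28 + 31 + 30 + 31 + 30 + 31 + 31 + 30 + 16 = 326.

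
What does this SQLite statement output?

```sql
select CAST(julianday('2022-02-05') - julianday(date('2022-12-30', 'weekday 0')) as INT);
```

`weekday 0` advances to the next Sunday; 2022-12-30 is a Friday, so it moves forward to 2023-01-01.
23 days remain in February 2022 after the 5th (28 − 5).
Full months from March 2022 through December 2022 contribute their day counts.
Then 1 day into January 2023.
Total: 23 + 31 + 30 + 31 + 30 + 31 + 31 + 30 + 31 + 30 + 31 + 1 = 330.
The subtraction is earlier − later, so the result is −330 → -330.

-330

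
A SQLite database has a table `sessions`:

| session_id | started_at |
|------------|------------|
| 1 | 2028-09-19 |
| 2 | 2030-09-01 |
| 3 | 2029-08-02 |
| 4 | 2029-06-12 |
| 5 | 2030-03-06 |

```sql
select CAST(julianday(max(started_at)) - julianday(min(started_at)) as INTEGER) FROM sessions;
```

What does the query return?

712

MIN = 2028-09-19, MAX = 2030-09-01.
11 days remain in September 2028 after the 19th (30 − 19).
Full months from October 2028 through August 2030 contribute their day counts.
Then 1 day into September 2030.
Total: 11 + 31 + 30 + 31 + 31 + 28 + 31 + 30 + 31 + 30 + 31 + 31 + 30 + 31 + 30 + 31 + 31 + 28 + 31 + 30 + 31 + 30 + 31 + 31 + 1 = 712.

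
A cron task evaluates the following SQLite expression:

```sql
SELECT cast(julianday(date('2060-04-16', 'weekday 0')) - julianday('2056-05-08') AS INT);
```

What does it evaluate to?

`weekday 0` advances to the next Sunday; 2060-04-16 is a Friday, so it moves forward to 2060-04-18.
23 days remain in May 2056 after the 8th (31 − 8).
Full months from June 2056 through March 2060 contribute their day counts.
Then 18 days into April 2060.
Total: 23 + 30 + 31 + 31 + 30 + 31 + 30 + 31 + 31 + 28 + 31 + 30 + 31 + 30 + 31 + 31 + 30 + 31 + 30 + 31 + 31 + 28 + 31 + 30 + 31 + 30 + 31 + 31 + 30 + 31 + 30 + 31 + 31 + 28 + 31 + 30 + 31 + 30 + 31 + 31 + 30 + 31 + 30 + 31 + 31 + 29 + 31 + 18 = 1441.

1441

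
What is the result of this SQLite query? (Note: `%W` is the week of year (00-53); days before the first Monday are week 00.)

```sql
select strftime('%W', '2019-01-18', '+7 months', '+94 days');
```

First apply '+7 months', '+94 days': 2019-01-18 → 2019-11-20.
2019-11-20 is a Wednesday. SQLite's %W counts Mondays since the year started; the result is 46.

46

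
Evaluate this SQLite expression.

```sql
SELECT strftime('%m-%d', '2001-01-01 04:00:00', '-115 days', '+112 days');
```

First apply '-115 days', '+112 days': 2001-01-01 04:00:00 → 2000-12-29 04:00:00.
`%m-%d` extracts the month-day: 12-29.

12-29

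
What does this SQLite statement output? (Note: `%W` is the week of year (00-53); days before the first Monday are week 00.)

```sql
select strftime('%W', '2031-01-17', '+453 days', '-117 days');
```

50

First apply '+453 days', '-117 days': 2031-01-17 → 2031-12-19.
2031-12-19 is a Friday. SQLite's %W counts Mondays since the year started; the result is 50.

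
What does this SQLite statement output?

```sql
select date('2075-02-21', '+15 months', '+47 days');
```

Adding +15 months to 2075-02-21 gives 2076-05-21.
Applying '+47 days' to 2076-05-21: counting 47 days forward gives 2076-07-07.

2076-07-07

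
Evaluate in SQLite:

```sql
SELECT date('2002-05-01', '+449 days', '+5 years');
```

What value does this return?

2008-07-24

Applying '+449 days' to 2002-05-01: counting 449 days forward gives 2003-07-24.
Adding +5 years to 2003-07-24 gives 2008-07-24.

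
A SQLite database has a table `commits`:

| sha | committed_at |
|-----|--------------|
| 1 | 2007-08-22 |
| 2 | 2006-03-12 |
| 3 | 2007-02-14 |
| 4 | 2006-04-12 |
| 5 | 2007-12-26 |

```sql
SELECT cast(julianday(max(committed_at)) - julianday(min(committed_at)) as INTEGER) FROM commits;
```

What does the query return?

MIN = 2006-03-12, MAX = 2007-12-26.
19 days remain in March 2006 after the 12th (31 − 12).
Full months from April 2006 through November 2007 contribute their day counts.
Then 26 days into December 2007.
Total: 19 + 30 + 31 + 30 + 31 + 31 + 30 + 31 + 30 + 31 + 31 + 28 + 31 + 30 + 31 + 30 + 31 + 31 + 30 + 31 + 30 + 26 = 654.

654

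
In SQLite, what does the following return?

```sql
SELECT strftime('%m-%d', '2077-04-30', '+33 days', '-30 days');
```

05-03

First apply '+33 days', '-30 days': 2077-04-30 → 2077-05-03.
`%m-%d` extracts the month-day: 05-03.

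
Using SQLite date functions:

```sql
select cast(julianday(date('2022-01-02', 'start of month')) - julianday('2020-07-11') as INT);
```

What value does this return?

539

`start of month` rewinds 2022-01-02 to 2022-01-01.
20 days remain in July 2020 after the 11th (31 − 11).
Full months from August 2020 through December 2021 contribute their day counts.
Then 1 day into January 2022.
Total: 20 + 31 + 30 + 31 + 30 + 31 + 31 + 28 + 31 + 30 + 31 + 30 + 31 + 31 + 30 + 31 + 30 + 31 + 1 = 539.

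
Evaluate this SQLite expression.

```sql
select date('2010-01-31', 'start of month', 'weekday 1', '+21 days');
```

2010-01-25

`start of month` rewinds 2010-01-31 to 2010-01-01.
`weekday 1` advances to the next Monday; 2010-01-01 is a Friday, so it moves forward to 2010-01-04.
Advancing 21 more days within January lands on 2010-01-25.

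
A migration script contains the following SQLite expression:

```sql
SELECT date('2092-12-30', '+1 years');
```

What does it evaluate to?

2093-12-30

Adding +1 year to 2092-12-30 gives 2093-12-30.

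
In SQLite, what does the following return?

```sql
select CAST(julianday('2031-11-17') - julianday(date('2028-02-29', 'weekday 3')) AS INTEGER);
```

`weekday 3` advances to the next Wednesday; 2028-02-29 is a Tuesday, so it moves forward to 2028-03-01.
30 days remain in March 2028 after the 1st (31 − 1).
Full months from April 2028 through October 2031 contribute their day counts.
Then 17 days into November 2031.
Total: 30 + 30 + 31 + 30 + 31 + 31 + 30 + 31 + 30 + 31 + 31 + 28 + 31 + 30 + 31 + 30 + 31 + 31 + 30 + 31 + 30 + 31 + 31 + 28 + 31 + 30 + 31 + 30 + 31 + 31 + 30 + 31 + 30 + 31 + 31 + 28 + 31 + 30 + 31 + 30 + 31 + 31 + 30 + 31 + 17 = 1356.

1356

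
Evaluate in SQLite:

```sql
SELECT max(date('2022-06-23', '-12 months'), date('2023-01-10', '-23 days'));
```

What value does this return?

date('2022-06-23', '-12 months') → 2021-06-23.
date('2023-01-10', '-23 days') → 2022-12-18.
Later of the two is 2022-12-18.

2022-12-18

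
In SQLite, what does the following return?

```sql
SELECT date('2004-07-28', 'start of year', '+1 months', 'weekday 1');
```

`start of year` rewinds 2004-07-28 to 2004-01-01.
Adding +1 month to 2004-01-01 gives 2004-02-01.
`weekday 1` advances to the next Monday; 2004-02-01 is a Sunday, so it moves forward to 2004-02-02.

2004-02-02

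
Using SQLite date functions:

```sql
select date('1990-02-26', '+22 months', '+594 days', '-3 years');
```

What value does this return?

Adding +22 months to 1990-02-26 gives 1991-12-26.
Applying '+594 days' to 1991-12-26: counting 594 days forward gives 1993-08-11.
Adding -3 years to 1993-08-11 gives 1990-08-11.

1990-08-11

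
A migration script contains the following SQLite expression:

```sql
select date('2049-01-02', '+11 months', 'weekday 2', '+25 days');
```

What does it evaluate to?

2050-01-01

Adding +11 months to 2049-01-02 gives 2049-12-02.
`weekday 2` advances to the next Tuesday; 2049-12-02 is a Thursday, so it moves forward to 2049-12-07.
December 2049 has 31 days; 24 remain after the 7th, so 25 days reach 2050-01-01.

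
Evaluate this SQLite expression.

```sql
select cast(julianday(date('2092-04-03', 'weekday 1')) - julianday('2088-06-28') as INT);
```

`weekday 1` advances to the next Monday; 2092-04-03 is a Thursday, so it moves forward to 2092-04-07.
2 days remain in June 2088 after the 28th (30 − 28).
Full months from July 2088 through March 2092 contribute their day counts.
Then 7 days into April 2092.
Total: 2 + 31 + 31 + 30 + 31 + 30 + 31 + 31 + 28 + 31 + 30 + 31 + 30 + 31 + 31 + 30 + 31 + 30 + 31 + 31 + 28 + 31 + 30 + 31 + 30 + 31 + 31 + 30 + 31 + 30 + 31 + 31 + 28 + 31 + 30 + 31 + 30 + 31 + 31 + 30 + 31 + 30 + 31 + 31 + 29 + 31 + 7 = 1379.

1379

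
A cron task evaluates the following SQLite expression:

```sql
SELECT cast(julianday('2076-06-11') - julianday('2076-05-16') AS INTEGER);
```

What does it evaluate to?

26

15 days remain in May 2076 after the 16th (31 − 16).
Then 11 days into June 2076.
Total: 15 + 11 = 26.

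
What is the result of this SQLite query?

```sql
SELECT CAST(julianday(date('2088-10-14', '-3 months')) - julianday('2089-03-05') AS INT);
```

Adding -3 months to 2088-10-14 gives 2088-07-14.
17 days remain in July 2088 after the 14th (31 − 14).
Full months from August 2088 through February 2089 contribute their day counts.
Then 5 days into March 2089.
Total: 17 + 31 + 30 + 31 + 30 + 31 + 31 + 28 + 5 = 234.
The subtraction is earlier − later, so the result is −234 → -234.

-234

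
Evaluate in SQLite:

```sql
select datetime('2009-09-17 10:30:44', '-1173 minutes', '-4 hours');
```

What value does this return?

2009-09-16 10:57:44

1173 minutes = 19h 33m; -1173 minutes from 2009-09-17 10:30:44 is 2009-09-16 14:57:44 (crosses midnight).
-4 hours from 2009-09-16 14:57:44 is 2009-09-16 10:57:44.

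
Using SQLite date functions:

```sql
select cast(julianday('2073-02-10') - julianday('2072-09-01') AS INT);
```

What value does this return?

29 days remain in September 2072 after the 1st (30 − 1).
October 2072: 31 days.
November 2072: 30 days.
December 2072: 31 days.
January 2073: 31 days.
Then 10 days into February 2073.
Total: 29 + 31 + 30 + 31 + 31 + 10 = 162.

162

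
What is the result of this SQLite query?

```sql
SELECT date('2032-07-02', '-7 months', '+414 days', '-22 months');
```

Adding -7 months to 2032-07-02 gives 2031-12-02.
Applying '+414 days' to 2031-12-02: counting 414 days forward gives 2033-01-19.
Adding -22 months to 2033-01-19 gives 2031-03-19.

2031-03-19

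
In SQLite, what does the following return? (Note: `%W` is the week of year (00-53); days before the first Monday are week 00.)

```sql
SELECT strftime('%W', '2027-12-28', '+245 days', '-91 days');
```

22

First apply '+245 days', '-91 days': 2027-12-28 → 2028-05-30.
2028-05-30 is a Tuesday. SQLite's %W counts Mondays since the year started; the result is 22.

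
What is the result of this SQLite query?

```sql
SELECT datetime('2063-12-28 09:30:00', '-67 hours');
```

-67 hours from 2063-12-28 09:30:00 is 2063-12-25 14:30:00 (crosses midnight).

2063-12-25 14:30:00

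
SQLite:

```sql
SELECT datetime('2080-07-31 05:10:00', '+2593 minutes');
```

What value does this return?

2593 minutes = 43h 13m; +2593 minutes from 2080-07-31 05:10:00 is 2080-08-02 00:23:00 (crosses midnight).

2080-08-02 00:23:00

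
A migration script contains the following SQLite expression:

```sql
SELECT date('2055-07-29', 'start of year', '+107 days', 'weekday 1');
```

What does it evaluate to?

`start of year` rewinds 2055-07-29 to 2055-01-01.
Applying '+107 days' to 2055-01-01: counting 107 days forward gives 2055-04-18.
`weekday 1` advances to the next Monday; 2055-04-18 is a Sunday, so it moves forward to 2055-04-19.

2055-04-19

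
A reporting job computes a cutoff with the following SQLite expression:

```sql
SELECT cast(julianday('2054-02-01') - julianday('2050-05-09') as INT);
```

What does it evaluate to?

22 days remain in May 2050 after the 9th (31 − 9).
Full months from June 2050 through January 2054 contribute their day counts.
Then 1 day into February 2054.
Total: 22 + 30 + 31 + 31 + 30 + 31 + 30 + 31 + 31 + 28 + 31 + 30 + 31 + 30 + 31 + 31 + 30 + 31 + 30 + 31 + 31 + 29 + 31 + 30 + 31 + 30 + 31 + 31 + 30 + 31 + 30 + 31 + 31 + 28 + 31 + 30 + 31 + 30 + 31 + 31 + 30 + 31 + 30 + 31 + 31 + 1 = 1364.

1364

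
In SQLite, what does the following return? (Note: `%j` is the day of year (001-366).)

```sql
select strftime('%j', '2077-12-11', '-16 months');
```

First apply '-16 months': 2077-12-11 → 2076-08-11.
Day-of-year for 2076-08-11: days since 2076-01-01 inclusive = 224, zero-padded to 224.

224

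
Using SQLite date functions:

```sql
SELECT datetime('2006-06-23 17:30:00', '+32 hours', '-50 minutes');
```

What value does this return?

2006-06-25 00:40:00

+32 hours from 2006-06-23 17:30:00 is 2006-06-25 01:30:00 (crosses midnight).
-50 minutes from 2006-06-25 01:30:00 is 2006-06-25 00:40:00.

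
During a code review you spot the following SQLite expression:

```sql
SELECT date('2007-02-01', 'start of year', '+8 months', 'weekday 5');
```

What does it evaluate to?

2007-09-07

`start of year` rewinds 2007-02-01 to 2007-01-01.
Adding +8 months to 2007-01-01 gives 2007-09-01.
`weekday 5` advances to the next Friday; 2007-09-01 is a Saturday, so it moves forward to 2007-09-07.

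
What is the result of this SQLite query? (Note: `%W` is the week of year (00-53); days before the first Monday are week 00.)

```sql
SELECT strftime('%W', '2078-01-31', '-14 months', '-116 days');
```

31

First apply '-14 months', '-116 days': 2078-01-31 → 2076-08-07.
2076-08-07 is a Friday. SQLite's %W counts Mondays since the year started; the result is 31.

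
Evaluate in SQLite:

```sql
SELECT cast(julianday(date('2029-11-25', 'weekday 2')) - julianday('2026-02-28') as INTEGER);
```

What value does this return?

`weekday 2` advances to the next Tuesday; 2029-11-25 is a Sunday, so it moves forward to 2029-11-27.
0 days remain in February 2026 after the 28th (28 − 28).
Full months from March 2026 through October 2029 contribute their day counts.
Then 27 days into November 2029.
Total: 0 + 31 + 30 + 31 + 30 + 31 + 31 + 30 + 31 + 30 + 31 + 31 + 28 + 31 + 30 + 31 + 30 + 31 + 31 + 30 + 31 + 30 + 31 + 31 + 29 + 31 + 30 + 31 + 30 + 31 + 31 + 30 + 31 + 30 + 31 + 31 + 28 + 31 + 30 + 31 + 30 + 31 + 31 + 30 + 31 + 27 = 1368.

1368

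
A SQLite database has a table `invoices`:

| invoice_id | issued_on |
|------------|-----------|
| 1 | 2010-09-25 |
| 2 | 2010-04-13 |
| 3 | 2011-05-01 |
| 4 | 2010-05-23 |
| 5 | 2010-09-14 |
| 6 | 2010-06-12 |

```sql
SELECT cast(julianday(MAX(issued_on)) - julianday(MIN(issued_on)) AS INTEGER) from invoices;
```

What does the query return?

383

MIN = 2010-04-13, MAX = 2011-05-01.
17 days remain in April 2010 after the 13th (30 − 13).
Full months from May 2010 through April 2011 contribute their day counts.
Then 1 day into May 2011.
Total: 17 + 31 + 30 + 31 + 31 + 30 + 31 + 30 + 31 + 31 + 28 + 31 + 30 + 1 = 383.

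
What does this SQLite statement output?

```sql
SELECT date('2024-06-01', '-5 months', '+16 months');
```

2025-05-01

Adding -5 months to 2024-06-01 gives 2024-01-01.
Adding +16 months to 2024-01-01 gives 2025-05-01.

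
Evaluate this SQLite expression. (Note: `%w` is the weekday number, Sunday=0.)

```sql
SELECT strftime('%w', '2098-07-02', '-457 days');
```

First apply '-457 days': 2098-07-02 → 2097-04-01.
2097-04-01 is a Monday; with Sunday=0 that is 1.

1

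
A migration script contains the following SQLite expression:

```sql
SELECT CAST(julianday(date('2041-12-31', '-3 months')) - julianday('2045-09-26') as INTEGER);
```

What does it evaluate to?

Adding -3 months to 2041-12-31 targets 2041-09-31. September 2041 has only 30 days, so SQLite normalizes the 1-day overflow forward to 2041-10-01.
30 days remain in October 2041 after the 1st (31 − 1).
Full months from November 2041 through August 2045 contribute their day counts.
Then 26 days into September 2045.
Total: 30 + 30 + 31 + 31 + 28 + 31 + 30 + 31 + 30 + 31 + 31 + 30 + 31 + 30 + 31 + 31 + 28 + 31 + 30 + 31 + 30 + 31 + 31 + 30 + 31 + 30 + 31 + 31 + 29 + 31 + 30 + 31 + 30 + 31 + 31 + 30 + 31 + 30 + 31 + 31 + 28 + 31 + 30 + 31 + 30 + 31 + 31 + 26 = 1456.
The subtraction is earlier − later, so the result is −1456 → -1456.

-1456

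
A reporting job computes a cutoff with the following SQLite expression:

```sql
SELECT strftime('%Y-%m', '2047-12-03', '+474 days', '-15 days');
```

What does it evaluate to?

First apply '+474 days', '-15 days': 2047-12-03 → 2049-03-06.
`%Y-%m` extracts the year-month: 2049-03.

2049-03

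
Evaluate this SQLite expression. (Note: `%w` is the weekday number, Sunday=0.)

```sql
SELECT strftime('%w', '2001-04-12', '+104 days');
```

First apply '+104 days': 2001-04-12 → 2001-07-25.
2001-07-25 is a Wednesday; with Sunday=0 that is 3.

3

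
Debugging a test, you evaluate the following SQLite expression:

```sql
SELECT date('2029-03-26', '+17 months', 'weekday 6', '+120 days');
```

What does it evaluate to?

Adding +17 months to 2029-03-26 gives 2030-08-26.
`weekday 6` advances to the next Saturday; 2030-08-26 is a Monday, so it moves forward to 2030-08-31.
Applying '+120 days' to 2030-08-31: counting 120 days forward gives 2030-12-29.

2030-12-29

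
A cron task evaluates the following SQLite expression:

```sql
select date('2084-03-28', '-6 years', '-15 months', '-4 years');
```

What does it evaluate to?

Adding -6 years to 2084-03-28 gives 2078-03-28.
Adding -15 months to 2078-03-28 gives 2076-12-28.
Adding -4 years to 2076-12-28 gives 2072-12-28.

2072-12-28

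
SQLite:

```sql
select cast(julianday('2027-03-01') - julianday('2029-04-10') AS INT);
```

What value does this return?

-771

30 days remain in March 2027 after the 1st (31 − 1).
Full months from April 2027 through March 2029 contribute their day counts.
Then 10 days into April 2029.
Total: 30 + 30 + 31 + 30 + 31 + 31 + 30 + 31 + 30 + 31 + 31 + 29 + 31 + 30 + 31 + 30 + 31 + 31 + 30 + 31 + 30 + 31 + 31 + 28 + 31 + 10 = 771.
The subtraction is earlier − later, so the result is −771 → -771.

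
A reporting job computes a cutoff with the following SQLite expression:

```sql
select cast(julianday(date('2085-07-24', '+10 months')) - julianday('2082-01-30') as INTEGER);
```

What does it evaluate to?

1575

Adding +10 months to 2085-07-24 gives 2086-05-24.
1 day remains in January 2082 after the 30th (31 − 30).
Full months from February 2082 through April 2086 contribute their day counts.
Then 24 days into May 2086.
Total: 1 + 28 + 31 + 30 + 31 + 30 + 31 + 31 + 30 + 31 + 30 + 31 + 31 + 28 + 31 + 30 + 31 + 30 + 31 + 31 + 30 + 31 + 30 + 31 + 31 + 29 + 31 + 30 + 31 + 30 + 31 + 31 + 30 + 31 + 30 + 31 + 31 + 28 + 31 + 30 + 31 + 30 + 31 + 31 + 30 + 31 + 30 + 31 + 31 + 28 + 31 + 30 + 24 = 1575.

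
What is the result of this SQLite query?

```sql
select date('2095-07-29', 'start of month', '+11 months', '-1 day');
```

`start of month` rewinds 2095-07-29 to 2095-07-01.
Adding +11 months to 2095-07-01 gives 2096-06-01.
Going back 1 day from 2096-06-01 reaches 2096-05-31 (last day of May, 31 days).

2096-05-31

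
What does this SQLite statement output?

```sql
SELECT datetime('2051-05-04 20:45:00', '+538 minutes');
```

538 minutes = 8h 58m; +538 minutes from 2051-05-04 20:45:00 is 2051-05-05 05:43:00 (crosses midnight).

2051-05-05 05:43:00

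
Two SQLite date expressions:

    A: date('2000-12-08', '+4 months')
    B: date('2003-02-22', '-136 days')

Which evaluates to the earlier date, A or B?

A = 2001-04-08.
B = 2002-10-09.
A is earlier.

A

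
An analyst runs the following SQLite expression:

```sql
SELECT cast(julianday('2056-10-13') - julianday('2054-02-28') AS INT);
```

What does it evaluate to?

0 days remain in February 2054 after the 28th (28 − 28).
Full months from March 2054 through September 2056 contribute their day counts.
Then 13 days into October 2056.
Total: 0 + 31 + 30 + 31 + 30 + 31 + 31 + 30 + 31 + 30 + 31 + 31 + 28 + 31 + 30 + 31 + 30 + 31 + 31 + 30 + 31 + 30 + 31 + 31 + 29 + 31 + 30 + 31 + 30 + 31 + 31 + 30 + 13 = 958.

958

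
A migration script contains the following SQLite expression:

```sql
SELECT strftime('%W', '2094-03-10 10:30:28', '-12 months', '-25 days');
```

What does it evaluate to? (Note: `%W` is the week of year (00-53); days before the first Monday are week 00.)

First apply '-12 months', '-25 days': 2094-03-10 10:30:28 → 2093-02-13 10:30:28.
2093-02-13 is a Friday. SQLite's %W counts Mondays since the year started; the result is 06.

06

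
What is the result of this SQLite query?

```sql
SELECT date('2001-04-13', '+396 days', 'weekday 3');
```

Applying '+396 days' to 2001-04-13: counting 396 days forward gives 2002-05-14.
`weekday 3` advances to the next Wednesday; 2002-05-14 is a Tuesday, so it moves forward to 2002-05-15.

2002-05-15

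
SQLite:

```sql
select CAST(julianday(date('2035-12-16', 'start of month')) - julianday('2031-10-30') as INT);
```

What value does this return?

`start of month` rewinds 2035-12-16 to 2035-12-01.
1 day remains in October 2031 after the 30th (31 − 30).
Full months from November 2031 through November 2035 contribute their day counts.
Then 1 day into December 2035.
Total: 1 + 30 + 31 + 31 + 29 + 31 + 30 + 31 + 30 + 31 + 31 + 30 + 31 + 30 + 31 + 31 + 28 + 31 + 30 + 31 + 30 + 31 + 31 + 30 + 31 + 30 + 31 + 31 + 28 + 31 + 30 + 31 + 30 + 31 + 31 + 30 + 31 + 30 + 31 + 31 + 28 + 31 + 30 + 31 + 30 + 31 + 31 + 30 + 31 + 30 + 1 = 1493.

1493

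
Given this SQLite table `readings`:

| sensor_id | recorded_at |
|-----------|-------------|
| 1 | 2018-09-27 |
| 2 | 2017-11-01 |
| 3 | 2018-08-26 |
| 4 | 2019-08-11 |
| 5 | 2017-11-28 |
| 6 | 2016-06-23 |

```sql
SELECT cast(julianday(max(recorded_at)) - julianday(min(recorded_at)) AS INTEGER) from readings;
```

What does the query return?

MIN = 2016-06-23, MAX = 2019-08-11.
7 days remain in June 2016 after the 23rd (30 − 23).
Full months from July 2016 through July 2019 contribute their day counts.
Then 11 days into August 2019.
Total: 7 + 31 + 31 + 30 + 31 + 30 + 31 + 31 + 28 + 31 + 30 + 31 + 30 + 31 + 31 + 30 + 31 + 30 + 31 + 31 + 28 + 31 + 30 + 31 + 30 + 31 + 31 + 30 + 31 + 30 + 31 + 31 + 28 + 31 + 30 + 31 + 30 + 31 + 11 = 1144.

1144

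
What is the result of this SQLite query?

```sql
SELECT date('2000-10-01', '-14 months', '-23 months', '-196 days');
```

1997-02-17

Adding -14 months to 2000-10-01 gives 1999-08-01.
Adding -23 months to 1999-08-01 gives 1997-09-01.
Applying '-196 days' to 1997-09-01: counting 196 days back gives 1997-02-17.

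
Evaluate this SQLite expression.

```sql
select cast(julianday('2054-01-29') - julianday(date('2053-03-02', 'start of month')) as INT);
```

`start of month` rewinds 2053-03-02 to 2053-03-01.
30 days remain in March 2053 after the 1st (31 − 1).
Full months from April 2053 through December 2053 contribute their day counts.
Then 29 days into January 2054.
Total: 30 + 30 + 31 + 30 + 31 + 31 + 30 + 31 + 30 + 31 + 29 = 334.

334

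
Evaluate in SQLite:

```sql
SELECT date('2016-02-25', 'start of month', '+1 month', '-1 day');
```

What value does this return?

`start of month` rewinds 2016-02-25 to 2016-02-01.
Adding +1 month to 2016-02-01 gives 2016-03-01.
Going back 1 day from 2016-03-01 reaches 2016-02-29 (last day of February, 29 days).

2016-02-29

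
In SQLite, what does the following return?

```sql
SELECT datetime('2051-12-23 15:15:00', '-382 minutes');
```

382 minutes = 6h 22m; -382 minutes from 2051-12-23 15:15:00 is 2051-12-23 08:53:00.

2051-12-23 08:53:00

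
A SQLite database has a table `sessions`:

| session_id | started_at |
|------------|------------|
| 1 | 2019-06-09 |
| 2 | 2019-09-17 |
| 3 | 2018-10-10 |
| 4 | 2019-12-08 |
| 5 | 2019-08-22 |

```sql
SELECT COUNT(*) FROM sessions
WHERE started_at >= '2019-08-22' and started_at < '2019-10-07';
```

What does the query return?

2

Rows in [2019-08-22, 2019-10-07): 2019-09-17, 2019-08-22 → 2 rows.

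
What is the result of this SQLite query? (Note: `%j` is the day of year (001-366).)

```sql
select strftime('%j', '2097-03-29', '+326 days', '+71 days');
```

120

First apply '+326 days', '+71 days': 2097-03-29 → 2098-04-30.
Day-of-year for 2098-04-30: days since 2098-01-01 inclusive = 120, zero-padded to 120.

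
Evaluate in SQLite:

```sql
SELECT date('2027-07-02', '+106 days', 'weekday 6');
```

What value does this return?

Applying '+106 days' to 2027-07-02: counting 106 days forward gives 2027-10-16.
`weekday 6` advances to the next Saturday; 2027-10-16 is already a Saturday, so it stays at 2027-10-16.

2027-10-16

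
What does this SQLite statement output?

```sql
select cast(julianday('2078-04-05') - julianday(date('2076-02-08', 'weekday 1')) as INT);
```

785

`weekday 1` advances to the next Monday; 2076-02-08 is a Saturday, so it moves forward to 2076-02-10.
19 days remain in February 2076 after the 10th (29 − 10).
Full months from March 2076 through March 2078 contribute their day counts.
Then 5 days into April 2078.
Total: 19 + 31 + 30 + 31 + 30 + 31 + 31 + 30 + 31 + 30 + 31 + 31 + 28 + 31 + 30 + 31 + 30 + 31 + 31 + 30 + 31 + 30 + 31 + 31 + 28 + 31 + 5 = 785.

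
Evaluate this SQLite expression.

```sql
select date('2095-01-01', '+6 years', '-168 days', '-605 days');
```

Adding +6 years to 2095-01-01 gives 2101-01-01.
Applying '-168 days' to 2101-01-01: counting 168 days back gives 2100-07-17.
Applying '-605 days' to 2100-07-17: counting 605 days back gives 2098-11-19.

2098-11-19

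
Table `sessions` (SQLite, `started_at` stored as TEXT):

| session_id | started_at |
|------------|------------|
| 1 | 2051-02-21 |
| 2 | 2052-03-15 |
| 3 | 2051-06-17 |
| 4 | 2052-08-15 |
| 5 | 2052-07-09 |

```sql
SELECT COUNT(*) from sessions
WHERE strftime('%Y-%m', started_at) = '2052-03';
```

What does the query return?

Rows with year-month 2052-03: 2052-03-15 → 1.

1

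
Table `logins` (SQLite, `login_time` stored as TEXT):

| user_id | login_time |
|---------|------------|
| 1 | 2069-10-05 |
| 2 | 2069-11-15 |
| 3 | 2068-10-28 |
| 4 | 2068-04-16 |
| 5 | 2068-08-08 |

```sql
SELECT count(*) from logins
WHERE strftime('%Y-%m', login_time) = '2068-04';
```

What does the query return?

Rows with year-month 2068-04: 2068-04-16 → 1.

1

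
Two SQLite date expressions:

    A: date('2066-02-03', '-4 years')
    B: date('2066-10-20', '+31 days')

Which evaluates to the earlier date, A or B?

A = 2062-02-03.
B = 2066-11-20.
A is earlier.

A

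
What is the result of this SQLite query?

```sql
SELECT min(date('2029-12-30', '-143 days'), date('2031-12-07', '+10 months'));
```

2029-08-09

date('2029-12-30', '-143 days') → 2029-08-09.
date('2031-12-07', '+10 months') → 2032-10-07.
Earlier of the two is 2029-08-09.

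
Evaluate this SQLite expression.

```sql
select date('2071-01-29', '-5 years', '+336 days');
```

Adding -5 years to 2071-01-29 gives 2066-01-29.
Applying '+336 days' to 2066-01-29: counting 336 days forward gives 2066-12-31.

2066-12-31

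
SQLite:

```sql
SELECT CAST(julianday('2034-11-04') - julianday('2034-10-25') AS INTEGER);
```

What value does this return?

10

6 days remain in October 2034 after the 25th (31 − 25).
Then 4 days into November 2034.
Total: 6 + 4 = 10.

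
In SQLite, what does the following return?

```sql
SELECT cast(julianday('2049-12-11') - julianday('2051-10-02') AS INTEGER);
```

-660

20 days remain in December 2049 after the 11th (31 − 11).
Full months from January 2050 through September 2051 contribute their day counts.
Then 2 days into October 2051.
Total: 20 + 31 + 28 + 31 + 30 + 31 + 30 + 31 + 31 + 30 + 31 + 30 + 31 + 31 + 28 + 31 + 30 + 31 + 30 + 31 + 31 + 30 + 2 = 660.
The subtraction is earlier − later, so the result is −660 → -660.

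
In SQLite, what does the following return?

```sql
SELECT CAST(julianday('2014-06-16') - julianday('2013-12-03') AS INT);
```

28 days remain in December 2013 after the 3rd (31 − 3).
January 2014: 31 days.
February 2014: 28 days.
March 2014: 31 days.
April 2014: 30 days.
May 2014: 31 days.
Then 16 days into June 2014.
Total: 28 + 31 + 28 + 31 + 30 + 31 + 16 = 195.

195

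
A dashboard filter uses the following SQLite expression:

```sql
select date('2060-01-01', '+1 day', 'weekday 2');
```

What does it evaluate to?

Advancing 1 more day within January lands on 2060-01-02.
`weekday 2` advances to the next Tuesday; 2060-01-02 is a Friday, so it moves forward to 2060-01-06.

2060-01-06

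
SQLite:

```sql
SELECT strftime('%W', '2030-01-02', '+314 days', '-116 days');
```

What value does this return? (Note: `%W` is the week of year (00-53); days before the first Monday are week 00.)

28

First apply '+314 days', '-116 days': 2030-01-02 → 2030-07-19.
2030-07-19 is a Friday. SQLite's %W counts Mondays since the year started; the result is 28.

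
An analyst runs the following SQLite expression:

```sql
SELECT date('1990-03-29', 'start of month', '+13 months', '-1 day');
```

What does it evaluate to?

`start of month` rewinds 1990-03-29 to 1990-03-01.
Adding +13 months to 1990-03-01 gives 1991-04-01.
Going back 1 day from 1991-04-01 reaches 1991-03-31 (last day of March, 31 days).

1991-03-31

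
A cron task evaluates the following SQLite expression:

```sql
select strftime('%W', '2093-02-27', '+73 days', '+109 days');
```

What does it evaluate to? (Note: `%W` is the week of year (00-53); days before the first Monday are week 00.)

34

First apply '+73 days', '+109 days': 2093-02-27 → 2093-08-28.
2093-08-28 is a Friday. SQLite's %W counts Mondays since the year started; the result is 34.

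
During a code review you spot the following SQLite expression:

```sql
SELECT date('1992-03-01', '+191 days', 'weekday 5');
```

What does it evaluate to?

1992-09-11

Applying '+191 days' to 1992-03-01: counting 191 days forward gives 1992-09-08.
`weekday 5` advances to the next Friday; 1992-09-08 is a Tuesday, so it moves forward to 1992-09-11.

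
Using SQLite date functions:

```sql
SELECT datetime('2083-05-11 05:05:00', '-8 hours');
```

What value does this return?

-8 hours from 2083-05-11 05:05:00 is 2083-05-10 21:05:00 (crosses midnight).

2083-05-10 21:05:00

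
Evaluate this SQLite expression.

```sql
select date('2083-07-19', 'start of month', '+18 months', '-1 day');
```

2084-12-31

`start of month` rewinds 2083-07-19 to 2083-07-01.
Adding +18 months to 2083-07-01 gives 2085-01-01.
Going back 1 day from 2085-01-01 reaches 2084-12-31 (last day of December, 31 days).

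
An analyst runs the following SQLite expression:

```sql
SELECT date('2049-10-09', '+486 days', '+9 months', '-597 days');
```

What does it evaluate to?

Applying '+486 days' to 2049-10-09: counting 486 days forward gives 2051-02-07.
Adding +9 months to 2051-02-07 gives 2051-11-07.
Applying '-597 days' to 2051-11-07: counting 597 days back gives 2050-03-20.

2050-03-20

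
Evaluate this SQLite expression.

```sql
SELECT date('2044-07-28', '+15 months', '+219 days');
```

Adding +15 months to 2044-07-28 gives 2045-10-28.
Applying '+219 days' to 2045-10-28: counting 219 days forward gives 2046-06-04.

2046-06-04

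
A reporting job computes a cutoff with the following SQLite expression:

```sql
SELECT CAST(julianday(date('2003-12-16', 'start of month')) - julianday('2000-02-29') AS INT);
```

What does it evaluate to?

`start of month` rewinds 2003-12-16 to 2003-12-01.
0 days remain in February 2000 after the 29th (29 − 29).
Full months from March 2000 through November 2003 contribute their day counts.
Then 1 day into December 2003.
Total: 0 + 31 + 30 + 31 + 30 + 31 + 31 + 30 + 31 + 30 + 31 + 31 + 28 + 31 + 30 + 31 + 30 + 31 + 31 + 30 + 31 + 30 + 31 + 31 + 28 + 31 + 30 + 31 + 30 + 31 + 31 + 30 + 31 + 30 + 31 + 31 + 28 + 31 + 30 + 31 + 30 + 31 + 31 + 30 + 31 + 30 + 1 = 1371.

1371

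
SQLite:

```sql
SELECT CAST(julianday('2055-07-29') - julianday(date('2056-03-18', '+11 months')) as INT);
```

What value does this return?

Adding +11 months to 2056-03-18 gives 2057-02-18.
2 days remain in July 2055 after the 29th (31 − 29).
Full months from August 2055 through January 2057 contribute their day counts.
Then 18 days into February 2057.
Total: 2 + 31 + 30 + 31 + 30 + 31 + 31 + 29 + 31 + 30 + 31 + 30 + 31 + 31 + 30 + 31 + 30 + 31 + 31 + 18 = 570.
The subtraction is earlier − later, so the result is −570 → -570.

-570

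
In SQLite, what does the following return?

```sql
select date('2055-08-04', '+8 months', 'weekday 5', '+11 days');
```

2056-04-18

Adding +8 months to 2055-08-04 gives 2056-04-04.
`weekday 5` advances to the next Friday; 2056-04-04 is a Tuesday, so it moves forward to 2056-04-07.
Advancing 11 more days within April lands on 2056-04-18.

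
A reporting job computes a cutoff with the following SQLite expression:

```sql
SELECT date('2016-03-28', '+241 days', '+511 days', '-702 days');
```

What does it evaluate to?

2016-05-17

Applying '+241 days' to 2016-03-28: counting 241 days forward gives 2016-11-24.
Applying '+511 days' to 2016-11-24: counting 511 days forward gives 2018-04-19.
Applying '-702 days' to 2018-04-19: counting 702 days back gives 2016-05-17.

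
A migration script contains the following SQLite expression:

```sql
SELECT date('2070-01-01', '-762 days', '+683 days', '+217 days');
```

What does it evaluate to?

2070-05-19

Applying '-762 days' to 2070-01-01: counting 762 days back gives 2067-12-01.
Applying '+683 days' to 2067-12-01: counting 683 days forward gives 2069-10-14.
Applying '+217 days' to 2069-10-14: counting 217 days forward gives 2070-05-19.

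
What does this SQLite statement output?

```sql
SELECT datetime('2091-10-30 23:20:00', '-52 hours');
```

-52 hours from 2091-10-30 23:20:00 is 2091-10-28 19:20:00 (crosses midnight).

2091-10-28 19:20:00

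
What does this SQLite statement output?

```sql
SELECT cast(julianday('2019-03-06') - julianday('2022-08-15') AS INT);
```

25 days remain in March 2019 after the 6th (31 − 6).
Full months from April 2019 through July 2022 contribute their day counts.
Then 15 days into August 2022.
Total: 25 + 30 + 31 + 30 + 31 + 31 + 30 + 31 + 30 + 31 + 31 + 29 + 31 + 30 + 31 + 30 + 31 + 31 + 30 + 31 + 30 + 31 + 31 + 28 + 31 + 30 + 31 + 30 + 31 + 31 + 30 + 31 + 30 + 31 + 31 + 28 + 31 + 30 + 31 + 30 + 31 + 15 = 1258.
The subtraction is earlier − later, so the result is −1258 → -1258.

-1258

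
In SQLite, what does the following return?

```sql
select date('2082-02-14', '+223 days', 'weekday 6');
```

2082-09-26

Applying '+223 days' to 2082-02-14: counting 223 days forward gives 2082-09-25.
`weekday 6` advances to the next Saturday; 2082-09-25 is a Friday, so it moves forward to 2082-09-26.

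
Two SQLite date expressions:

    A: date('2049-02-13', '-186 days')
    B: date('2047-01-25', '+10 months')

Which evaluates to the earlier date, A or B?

B

A = 2048-08-11.
B = 2047-11-25.
B is earlier.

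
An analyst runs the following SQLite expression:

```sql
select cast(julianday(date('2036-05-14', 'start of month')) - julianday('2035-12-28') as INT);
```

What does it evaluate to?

`start of month` rewinds 2036-05-14 to 2036-05-01.
3 days remain in December 2035 after the 28th (31 − 28).
January 2036: 31 days.
February 2036: 29 days (leap year).
March 2036: 31 days.
April 2036: 30 days.
Then 1 day into May 2036.
Total: 3 + 31 + 29 + 31 + 30 + 1 = 125.

125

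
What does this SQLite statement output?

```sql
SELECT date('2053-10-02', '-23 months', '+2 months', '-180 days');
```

2051-07-06

Adding -23 months to 2053-10-02 gives 2051-11-02.
Adding +2 months to 2051-11-02 gives 2052-01-02.
Applying '-180 days' to 2052-01-02: counting 180 days back gives 2051-07-06.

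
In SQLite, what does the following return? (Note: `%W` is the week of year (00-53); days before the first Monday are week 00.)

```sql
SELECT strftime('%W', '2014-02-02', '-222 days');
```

25

First apply '-222 days': 2014-02-02 → 2013-06-25.
2013-06-25 is a Tuesday. SQLite's %W counts Mondays since the year started; the result is 25.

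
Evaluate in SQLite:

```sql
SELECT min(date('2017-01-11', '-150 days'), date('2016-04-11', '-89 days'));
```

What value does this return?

date('2017-01-11', '-150 days') → 2016-08-14.
date('2016-04-11', '-89 days') → 2016-01-13.
Earlier of the two is 2016-01-13.

2016-01-13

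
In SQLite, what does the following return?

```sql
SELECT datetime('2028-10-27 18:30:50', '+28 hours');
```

2028-10-28 22:30:50

+28 hours from 2028-10-27 18:30:50 is 2028-10-28 22:30:50 (crosses midnight).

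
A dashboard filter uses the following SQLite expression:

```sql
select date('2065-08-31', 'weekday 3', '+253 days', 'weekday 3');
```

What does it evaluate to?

`weekday 3` advances to the next Wednesday; 2065-08-31 is a Monday, so it moves forward to 2065-09-02.
Applying '+253 days' to 2065-09-02: counting 253 days forward gives 2066-05-13.
`weekday 3` advances to the next Wednesday; 2066-05-13 is a Thursday, so it moves forward to 2066-05-19.

2066-05-19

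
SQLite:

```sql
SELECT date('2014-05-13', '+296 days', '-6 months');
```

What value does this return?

2014-09-05

Applying '+296 days' to 2014-05-13: counting 296 days forward gives 2015-03-05.
Adding -6 months to 2015-03-05 gives 2014-09-05.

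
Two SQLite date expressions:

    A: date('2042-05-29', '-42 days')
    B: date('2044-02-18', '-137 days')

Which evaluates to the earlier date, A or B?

A

A = 2042-04-17.
B = 2043-10-04.
A is earlier.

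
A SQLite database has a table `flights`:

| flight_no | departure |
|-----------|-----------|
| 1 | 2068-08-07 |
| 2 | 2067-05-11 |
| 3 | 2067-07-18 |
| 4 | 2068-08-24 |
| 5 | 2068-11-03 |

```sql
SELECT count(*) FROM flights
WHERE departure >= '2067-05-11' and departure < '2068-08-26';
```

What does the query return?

Rows in [2067-05-11, 2068-08-26): 2068-08-07, 2067-05-11, 2067-07-18, 2068-08-24 → 4 rows.

4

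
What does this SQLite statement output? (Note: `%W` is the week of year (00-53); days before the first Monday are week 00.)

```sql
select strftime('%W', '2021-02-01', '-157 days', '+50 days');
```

First apply '-157 days', '+50 days': 2021-02-01 → 2020-10-17.
2020-10-17 is a Saturday. SQLite's %W counts Mondays since the year started; the result is 41.

41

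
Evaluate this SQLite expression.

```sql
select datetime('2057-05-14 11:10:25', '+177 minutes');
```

177 minutes = 2h 57m; +177 minutes from 2057-05-14 11:10:25 is 2057-05-14 14:07:25.

2057-05-14 14:07:25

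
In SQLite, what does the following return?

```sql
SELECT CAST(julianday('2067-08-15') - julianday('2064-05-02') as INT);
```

29 days remain in May 2064 after the 2nd (31 − 2).
Full months from June 2064 through July 2067 contribute their day counts.
Then 15 days into August 2067.
Total: 29 + 30 + 31 + 31 + 30 + 31 + 30 + 31 + 31 + 28 + 31 + 30 + 31 + 30 + 31 + 31 + 30 + 31 + 30 + 31 + 31 + 28 + 31 + 30 + 31 + 30 + 31 + 31 + 30 + 31 + 30 + 31 + 31 + 28 + 31 + 30 + 31 + 30 + 31 + 15 = 1200.

1200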